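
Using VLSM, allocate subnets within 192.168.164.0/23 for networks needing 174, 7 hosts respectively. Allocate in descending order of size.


174 hosts -> /24 (254 usable): 192.168.164.0/24
7 hosts -> /28 (14 usable): 192.168.165.0/28
Allocation: 192.168.164.0/24 (174 hosts, 254 usable); 192.168.165.0/28 (7 hosts, 14 usable)


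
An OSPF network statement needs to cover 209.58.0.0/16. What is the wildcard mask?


Subnet mask: 255.255.0.0
Wildcard = 255.255.255.255 - subnet mask
255 - 255 = 0
255 - 255 = 0
255 - 0 = 255
255 - 0 = 255
Wildcard: 0.0.255.255


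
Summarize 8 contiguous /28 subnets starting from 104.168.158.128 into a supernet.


Original prefix: /28
Number of subnets: 8 = 2^3
New prefix = 28 - 3 = 25
Supernet: 104.168.158.128/25


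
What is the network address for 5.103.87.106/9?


IP:   00000101.01100111.01010111.01101010
Mask: 11111111.10000000.00000000.00000000
AND operation:
Net:  00000101.00000000.00000000.00000000
Network: 5.0.0.0/9


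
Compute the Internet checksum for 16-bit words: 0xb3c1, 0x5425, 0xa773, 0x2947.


Sum all words (with carry folding):
+ 0xb3c1 = 0xb3c1
+ 0x5425 = 0x07e7
+ 0xa773 = 0xaf5a
+ 0x2947 = 0xd8a1
One's complement: ~0xd8a1
Checksum = 0x275e


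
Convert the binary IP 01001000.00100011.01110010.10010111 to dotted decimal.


01001000 = 72
00100011 = 35
01110010 = 114
10010111 = 151
IP: 72.35.114.151


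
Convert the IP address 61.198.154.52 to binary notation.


61 = 00111101
198 = 11000110
154 = 10011010
52 = 00110100
Binary: 00111101.11000110.10011010.00110100


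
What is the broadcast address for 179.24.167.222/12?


Network: 179.16.0.0/12
Host bits = 20
Set all host bits to 1:
Broadcast: 179.31.255.255


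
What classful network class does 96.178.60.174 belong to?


First octet: 96
Binary: 01100000
0xxxxxxx -> Class A (1-126)
Class A, default mask 255.0.0.0 (/8)


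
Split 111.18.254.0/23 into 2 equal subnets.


New prefix = 23 + 1 = 24
Each subnet has 256 addresses
  111.18.254.0/24
  111.18.255.0/24
Subnets: 111.18.254.0/24, 111.18.255.0/24


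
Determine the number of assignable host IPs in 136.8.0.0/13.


Host bits = 32 - 13 = 19
Total addresses = 2^19 = 524288
Usable = total - 2 (network and broadcast)
Usable hosts: 524286


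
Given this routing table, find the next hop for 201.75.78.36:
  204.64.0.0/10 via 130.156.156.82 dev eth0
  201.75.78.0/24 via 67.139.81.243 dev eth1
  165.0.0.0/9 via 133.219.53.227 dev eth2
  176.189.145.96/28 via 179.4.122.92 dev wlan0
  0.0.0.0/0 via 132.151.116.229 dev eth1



Longest prefix match for 201.75.78.36:
  /10 204.64.0.0: no
  /24 201.75.78.0: MATCH
  /9 165.0.0.0: no
  /28 176.189.145.96: no
  /0 0.0.0.0: MATCH
Selected: next-hop 67.139.81.243 via eth1 (matched /24)


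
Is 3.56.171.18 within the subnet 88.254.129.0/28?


Subnet network: 88.254.129.0
Test IP AND mask: 3.56.171.16
No, 3.56.171.18 is not in 88.254.129.0/28


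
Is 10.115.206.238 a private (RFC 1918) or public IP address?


RFC 1918 private ranges:
  10.0.0.0/8 (10.0.0.0 - 10.255.255.255)
  172.16.0.0/12 (172.16.0.0 - 172.31.255.255)
  192.168.0.0/16 (192.168.0.0 - 192.168.255.255)
Private (in 10.0.0.0/8)


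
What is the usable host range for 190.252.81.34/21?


Network: 190.252.80.0
Broadcast: 190.252.87.255
First usable = network + 1
Last usable = broadcast - 1
Range: 190.252.80.1 to 190.252.87.254


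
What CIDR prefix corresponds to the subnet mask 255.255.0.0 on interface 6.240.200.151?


Binary: 11111111.11111111.00000000.00000000
Count leading 1s
Prefix: /16


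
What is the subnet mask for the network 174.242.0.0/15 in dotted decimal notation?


/15 means 15 network bits, 17 host bits
Binary: 11111111111111100000000000000000
Mask: 255.254.0.0


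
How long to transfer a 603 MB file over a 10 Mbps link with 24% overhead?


Effective throughput = 10 * (1 - 24/100) = 7.6 Mbps
File size in Mb = 603 * 8 = 4824 Mb
Time = 4824 / 7.6
Time = 634.7368 seconds


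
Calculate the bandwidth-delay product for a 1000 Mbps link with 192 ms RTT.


BDP = bandwidth * RTT
= 1000 Mbps * 192 ms
= 1000 * 1e6 * 192 / 1000 bits
= 192000000 bits
= 24000000 bytes
= 23437.5 KB
BDP = 192000000 bits (24000000 bytes)


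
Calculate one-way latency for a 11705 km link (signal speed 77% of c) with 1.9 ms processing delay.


Speed = 0.77 * 3e5 km/s = 231000 km/s
Propagation delay = 11705 / 231000 = 0.0507 s = 50.671 ms
Processing delay = 1.9 ms
Total one-way latency = 52.571 ms


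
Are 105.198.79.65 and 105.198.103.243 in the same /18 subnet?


Mask: 255.255.192.0
105.198.79.65 AND mask = 105.198.64.0
105.198.103.243 AND mask = 105.198.64.0
Yes, same subnet (105.198.64.0)


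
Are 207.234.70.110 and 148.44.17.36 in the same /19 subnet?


Mask: 255.255.224.0
207.234.70.110 AND mask = 207.234.64.0
148.44.17.36 AND mask = 148.44.0.0
No, different subnets (207.234.64.0 vs 148.44.0.0)


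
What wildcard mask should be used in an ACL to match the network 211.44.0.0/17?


Subnet mask: 255.255.128.0
Wildcard = 255.255.255.255 - subnet mask
255 - 255 = 0
255 - 255 = 0
255 - 128 = 127
255 - 0 = 255
Wildcard: 0.0.127.255


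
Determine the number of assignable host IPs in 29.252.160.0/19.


Host bits = 32 - 19 = 13
Total addresses = 2^13 = 8192
Usable = total - 2 (network and broadcast)
Usable hosts: 8190


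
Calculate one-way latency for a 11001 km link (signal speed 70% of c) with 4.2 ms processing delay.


Speed = 0.7 * 3e5 km/s = 210000 km/s
Propagation delay = 11001 / 210000 = 0.0524 s = 52.3857 ms
Processing delay = 4.2 ms
Total one-way latency = 56.5857 ms


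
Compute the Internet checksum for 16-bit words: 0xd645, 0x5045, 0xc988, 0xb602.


Sum all words (with carry folding):
+ 0xd645 = 0xd645
+ 0x5045 = 0x268b
+ 0xc988 = 0xf013
+ 0xb602 = 0xa616
One's complement: ~0xa616
Checksum = 0x59e9


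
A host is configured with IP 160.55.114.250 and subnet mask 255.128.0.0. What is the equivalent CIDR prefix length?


Binary: 11111111.10000000.00000000.00000000
Count leading 1s
Prefix: /9


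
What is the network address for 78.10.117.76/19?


IP:   01001110.00001010.01110101.01001100
Mask: 11111111.11111111.11100000.00000000
AND operation:
Net:  01001110.00001010.01100000.00000000
Network: 78.10.96.0/19


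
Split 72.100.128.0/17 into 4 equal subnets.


New prefix = 17 + 2 = 19
Each subnet has 8192 addresses
  72.100.128.0/19
  72.100.160.0/19
  72.100.192.0/19
  72.100.224.0/19
Subnets: 72.100.128.0/19, 72.100.160.0/19, 72.100.192.0/19, 72.100.224.0/19


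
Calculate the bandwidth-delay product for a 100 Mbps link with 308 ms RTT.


BDP = bandwidth * RTT
= 100 Mbps * 308 ms
= 100 * 1e6 * 308 / 1000 bits
= 30800000 bits
= 3850000 bytes
= 3759.7656 KB
BDP = 30800000 bits (3850000 bytes)


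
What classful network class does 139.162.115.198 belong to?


First octet: 139
Binary: 10001011
10xxxxxx -> Class B (128-191)
Class B, default mask 255.255.0.0 (/16)


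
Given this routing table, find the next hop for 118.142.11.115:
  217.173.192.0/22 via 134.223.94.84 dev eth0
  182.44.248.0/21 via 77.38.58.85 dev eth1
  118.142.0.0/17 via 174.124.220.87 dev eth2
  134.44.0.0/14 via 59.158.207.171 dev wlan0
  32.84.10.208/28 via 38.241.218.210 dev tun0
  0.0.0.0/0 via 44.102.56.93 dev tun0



Longest prefix match for 118.142.11.115:
  /22 217.173.192.0: no
  /21 182.44.248.0: no
  /17 118.142.0.0: MATCH
  /14 134.44.0.0: no
  /28 32.84.10.208: no
  /0 0.0.0.0: MATCH
Selected: next-hop 174.124.220.87 via eth2 (matched /17)


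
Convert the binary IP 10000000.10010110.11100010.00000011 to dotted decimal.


10000000 = 128
10010110 = 150
11100010 = 226
00000011 = 3
IP: 128.150.226.3


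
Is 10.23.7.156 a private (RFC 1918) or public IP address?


RFC 1918 private ranges:
  10.0.0.0/8 (10.0.0.0 - 10.255.255.255)
  172.16.0.0/12 (172.16.0.0 - 172.31.255.255)
  192.168.0.0/16 (192.168.0.0 - 192.168.255.255)
Private (in 10.0.0.0/8)


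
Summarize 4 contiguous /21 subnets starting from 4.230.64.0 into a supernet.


Original prefix: /21
Number of subnets: 4 = 2^2
New prefix = 21 - 2 = 19
Supernet: 4.230.64.0/19


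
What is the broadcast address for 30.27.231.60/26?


Network: 30.27.231.0/26
Host bits = 6
Set all host bits to 1:
Broadcast: 30.27.231.63


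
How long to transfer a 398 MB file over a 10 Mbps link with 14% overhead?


Effective throughput = 10 * (1 - 14/100) = 8.6 Mbps
File size in Mb = 398 * 8 = 3184 Mb
Time = 3184 / 8.6
Time = 370.2326 seconds


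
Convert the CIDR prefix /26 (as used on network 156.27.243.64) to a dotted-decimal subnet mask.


/26 means 26 network bits, 6 host bits
Binary: 11111111111111111111111111000000
Mask: 255.255.255.192


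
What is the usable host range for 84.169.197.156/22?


Network: 84.169.196.0
Broadcast: 84.169.199.255
First usable = network + 1
Last usable = broadcast - 1
Range: 84.169.196.1 to 84.169.199.254


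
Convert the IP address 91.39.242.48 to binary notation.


91 = 01011011
39 = 00100111
242 = 11110010
48 = 00110000
Binary: 01011011.00100111.11110010.00110000


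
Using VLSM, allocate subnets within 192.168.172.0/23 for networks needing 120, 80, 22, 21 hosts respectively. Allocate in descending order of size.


120 hosts -> /25 (126 usable): 192.168.172.0/25
80 hosts -> /25 (126 usable): 192.168.172.128/25
22 hosts -> /27 (30 usable): 192.168.173.0/27
21 hosts -> /27 (30 usable): 192.168.173.32/27
Allocation: 192.168.172.0/25 (120 hosts, 126 usable); 192.168.172.128/25 (80 hosts, 126 usable); 192.168.173.0/27 (22 hosts, 30 usable); 192.168.173.32/27 (21 hosts, 30 usable)


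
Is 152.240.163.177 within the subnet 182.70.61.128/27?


Subnet network: 182.70.61.128
Test IP AND mask: 152.240.163.160
No, 152.240.163.177 is not in 182.70.61.128/27


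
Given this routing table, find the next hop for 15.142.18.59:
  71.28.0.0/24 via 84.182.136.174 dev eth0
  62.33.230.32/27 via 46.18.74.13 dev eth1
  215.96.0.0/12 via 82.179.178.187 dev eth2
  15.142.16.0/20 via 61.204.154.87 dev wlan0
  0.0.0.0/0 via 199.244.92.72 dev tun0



Longest prefix match for 15.142.18.59:
  /24 71.28.0.0: no
  /27 62.33.230.32: no
  /12 215.96.0.0: no
  /20 15.142.16.0: MATCH
  /0 0.0.0.0: MATCH
Selected: next-hop 61.204.154.87 via wlan0 (matched /20)


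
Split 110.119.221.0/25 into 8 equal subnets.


New prefix = 25 + 3 = 28
Each subnet has 16 addresses
  110.119.221.0/28
  110.119.221.16/28
  110.119.221.32/28
  110.119.221.48/28
  110.119.221.64/28
  110.119.221.80/28
  110.119.221.96/28
  110.119.221.112/28
Subnets: 110.119.221.0/28, 110.119.221.16/28, 110.119.221.32/28, 110.119.221.48/28, 110.119.221.64/28, 110.119.221.80/28, 110.119.221.96/28, 110.119.221.112/28


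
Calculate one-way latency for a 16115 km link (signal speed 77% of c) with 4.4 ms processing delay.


Speed = 0.77 * 3e5 km/s = 231000 km/s
Propagation delay = 16115 / 231000 = 0.0698 s = 69.7619 ms
Processing delay = 4.4 ms
Total one-way latency = 74.1619 ms


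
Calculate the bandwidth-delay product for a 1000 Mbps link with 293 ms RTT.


BDP = bandwidth * RTT
= 1000 Mbps * 293 ms
= 1000 * 1e6 * 293 / 1000 bits
= 293000000 bits
= 36625000 bytes
= 35766.6016 KB
BDP = 293000000 bits (36625000 bytes)


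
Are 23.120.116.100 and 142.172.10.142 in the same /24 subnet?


Mask: 255.255.255.0
23.120.116.100 AND mask = 23.120.116.0
142.172.10.142 AND mask = 142.172.10.0
No, different subnets (23.120.116.0 vs 142.172.10.0)


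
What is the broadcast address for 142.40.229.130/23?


Network: 142.40.228.0/23
Host bits = 9
Set all host bits to 1:
Broadcast: 142.40.229.255


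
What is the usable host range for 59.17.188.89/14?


Network: 59.16.0.0
Broadcast: 59.19.255.255
First usable = network + 1
Last usable = broadcast - 1
Range: 59.16.0.1 to 59.19.255.254


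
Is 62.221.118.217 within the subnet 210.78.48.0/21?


Subnet network: 210.78.48.0
Test IP AND mask: 62.221.112.0
No, 62.221.118.217 is not in 210.78.48.0/21


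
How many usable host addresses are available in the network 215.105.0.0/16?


Host bits = 32 - 16 = 16
Total addresses = 2^16 = 65536
Usable = total - 2 (network and broadcast)
Usable hosts: 65534


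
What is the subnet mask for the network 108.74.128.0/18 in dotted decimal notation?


/18 means 18 network bits, 14 host bits
Binary: 11111111111111111100000000000000
Mask: 255.255.192.0


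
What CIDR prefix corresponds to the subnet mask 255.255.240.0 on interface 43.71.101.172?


Binary: 11111111.11111111.11110000.00000000
Count leading 1s
Prefix: /20


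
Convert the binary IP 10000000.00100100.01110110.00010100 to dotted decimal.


10000000 = 128
00100100 = 36
01110110 = 118
00010100 = 20
IP: 128.36.118.20


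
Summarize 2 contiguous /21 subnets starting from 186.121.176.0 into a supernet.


Original prefix: /21
Number of subnets: 2 = 2^1
New prefix = 21 - 1 = 20
Supernet: 186.121.176.0/20


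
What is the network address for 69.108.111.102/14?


IP:   01000101.01101100.01101111.01100110
Mask: 11111111.11111100.00000000.00000000
AND operation:
Net:  01000101.01101100.00000000.00000000
Network: 69.108.0.0/14


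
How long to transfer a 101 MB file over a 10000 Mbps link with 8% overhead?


Effective throughput = 10000 * (1 - 8/100) = 9200 Mbps
File size in Mb = 101 * 8 = 808 Mb
Time = 808 / 9200
Time = 0.0878 seconds


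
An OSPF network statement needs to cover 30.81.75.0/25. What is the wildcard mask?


Subnet mask: 255.255.255.128
Wildcard = 255.255.255.255 - subnet mask
255 - 255 = 0
255 - 255 = 0
255 - 255 = 0
255 - 128 = 127
Wildcard: 0.0.0.127


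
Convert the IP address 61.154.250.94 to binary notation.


61 = 00111101
154 = 10011010
250 = 11111010
94 = 01011110
Binary: 00111101.10011010.11111010.01011110


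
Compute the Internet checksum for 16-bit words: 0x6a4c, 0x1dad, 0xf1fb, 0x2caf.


Sum all words (with carry folding):
+ 0x6a4c = 0x6a4c
+ 0x1dad = 0x87f9
+ 0xf1fb = 0x79f5
+ 0x2caf = 0xa6a4
One's complement: ~0xa6a4
Checksum = 0x595b


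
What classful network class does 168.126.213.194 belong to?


First octet: 168
Binary: 10101000
10xxxxxx -> Class B (128-191)
Class B, default mask 255.255.0.0 (/16)


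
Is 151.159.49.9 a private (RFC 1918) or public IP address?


RFC 1918 private ranges:
  10.0.0.0/8 (10.0.0.0 - 10.255.255.255)
  172.16.0.0/12 (172.16.0.0 - 172.31.255.255)
  192.168.0.0/16 (192.168.0.0 - 192.168.255.255)
Public (not in any RFC 1918 range)


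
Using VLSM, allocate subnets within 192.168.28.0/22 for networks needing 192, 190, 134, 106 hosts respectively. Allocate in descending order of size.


192 hosts -> /24 (254 usable): 192.168.28.0/24
190 hosts -> /24 (254 usable): 192.168.29.0/24
134 hosts -> /24 (254 usable): 192.168.30.0/24
106 hosts -> /25 (126 usable): 192.168.31.0/25
Allocation: 192.168.28.0/24 (192 hosts, 254 usable); 192.168.29.0/24 (190 hosts, 254 usable); 192.168.30.0/24 (134 hosts, 254 usable); 192.168.31.0/25 (106 hosts, 126 usable)


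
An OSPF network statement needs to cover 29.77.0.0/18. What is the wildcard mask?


Subnet mask: 255.255.192.0
Wildcard = 255.255.255.255 - subnet mask
255 - 255 = 0
255 - 255 = 0
255 - 192 = 63
255 - 0 = 255
Wildcard: 0.0.63.255


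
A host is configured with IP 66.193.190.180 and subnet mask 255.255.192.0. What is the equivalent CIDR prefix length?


Binary: 11111111.11111111.11000000.00000000
Count leading 1s
Prefix: /18


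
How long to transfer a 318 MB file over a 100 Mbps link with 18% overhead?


Effective throughput = 100 * (1 - 18/100) = 82 Mbps
File size in Mb = 318 * 8 = 2544 Mb
Time = 2544 / 82
Time = 31.0244 seconds


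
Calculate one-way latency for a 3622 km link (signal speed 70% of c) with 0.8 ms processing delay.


Speed = 0.7 * 3e5 km/s = 210000 km/s
Propagation delay = 3622 / 210000 = 0.0172 s = 17.2476 ms
Processing delay = 0.8 ms
Total one-way latency = 18.0476 ms


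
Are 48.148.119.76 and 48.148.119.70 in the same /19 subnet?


Mask: 255.255.224.0
48.148.119.76 AND mask = 48.148.96.0
48.148.119.70 AND mask = 48.148.96.0
Yes, same subnet (48.148.96.0)


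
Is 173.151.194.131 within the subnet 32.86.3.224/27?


Subnet network: 32.86.3.224
Test IP AND mask: 173.151.194.128
No, 173.151.194.131 is not in 32.86.3.224/27


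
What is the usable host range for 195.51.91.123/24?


Network: 195.51.91.0
Broadcast: 195.51.91.255
First usable = network + 1
Last usable = broadcast - 1
Range: 195.51.91.1 to 195.51.91.254


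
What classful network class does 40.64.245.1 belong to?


First octet: 40
Binary: 00101000
0xxxxxxx -> Class A (1-126)
Class A, default mask 255.0.0.0 (/8)


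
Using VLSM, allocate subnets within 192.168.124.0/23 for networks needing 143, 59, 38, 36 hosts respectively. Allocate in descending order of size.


143 hosts -> /24 (254 usable): 192.168.124.0/24
59 hosts -> /26 (62 usable): 192.168.125.0/26
38 hosts -> /26 (62 usable): 192.168.125.64/26
36 hosts -> /26 (62 usable): 192.168.125.128/26
Allocation: 192.168.124.0/24 (143 hosts, 254 usable); 192.168.125.0/26 (59 hosts, 62 usable); 192.168.125.64/26 (38 hosts, 62 usable); 192.168.125.128/26 (36 hosts, 62 usable)


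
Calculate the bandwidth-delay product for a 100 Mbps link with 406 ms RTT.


BDP = bandwidth * RTT
= 100 Mbps * 406 ms
= 100 * 1e6 * 406 / 1000 bits
= 40600000 bits
= 5075000 bytes
= 4956.0547 KB
BDP = 40600000 bits (5075000 bytes)


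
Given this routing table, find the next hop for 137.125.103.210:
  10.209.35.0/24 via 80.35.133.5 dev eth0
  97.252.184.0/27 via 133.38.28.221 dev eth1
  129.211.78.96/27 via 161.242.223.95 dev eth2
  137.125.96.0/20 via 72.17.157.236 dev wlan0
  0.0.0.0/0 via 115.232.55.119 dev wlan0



Longest prefix match for 137.125.103.210:
  /24 10.209.35.0: no
  /27 97.252.184.0: no
  /27 129.211.78.96: no
  /20 137.125.96.0: MATCH
  /0 0.0.0.0: MATCH
Selected: next-hop 72.17.157.236 via wlan0 (matched /20)


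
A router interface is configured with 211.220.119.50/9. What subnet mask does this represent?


/9 means 9 network bits, 23 host bits
Binary: 11111111100000000000000000000000
Mask: 255.128.0.0


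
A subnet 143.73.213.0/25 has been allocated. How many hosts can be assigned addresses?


Host bits = 32 - 25 = 7
Total addresses = 2^7 = 128
Usable = total - 2 (network and broadcast)
Usable hosts: 126


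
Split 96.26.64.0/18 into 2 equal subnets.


New prefix = 18 + 1 = 19
Each subnet has 8192 addresses
  96.26.64.0/19
  96.26.96.0/19
Subnets: 96.26.64.0/19, 96.26.96.0/19


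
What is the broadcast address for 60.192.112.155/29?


Network: 60.192.112.152/29
Host bits = 3
Set all host bits to 1:
Broadcast: 60.192.112.159


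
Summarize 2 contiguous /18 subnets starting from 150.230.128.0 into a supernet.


Original prefix: /18
Number of subnets: 2 = 2^1
New prefix = 18 - 1 = 17
Supernet: 150.230.128.0/17


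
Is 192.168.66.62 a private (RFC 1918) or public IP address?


RFC 1918 private ranges:
  10.0.0.0/8 (10.0.0.0 - 10.255.255.255)
  172.16.0.0/12 (172.16.0.0 - 172.31.255.255)
  192.168.0.0/16 (192.168.0.0 - 192.168.255.255)
Private (in 192.168.0.0/16)


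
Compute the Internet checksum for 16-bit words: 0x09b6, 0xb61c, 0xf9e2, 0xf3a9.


Sum all words (with carry folding):
+ 0x09b6 = 0x09b6
+ 0xb61c = 0xbfd2
+ 0xf9e2 = 0xb9b5
+ 0xf3a9 = 0xad5f
One's complement: ~0xad5f
Checksum = 0x52a0


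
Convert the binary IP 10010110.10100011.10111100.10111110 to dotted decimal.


10010110 = 150
10100011 = 163
10111100 = 188
10111110 = 190
IP: 150.163.188.190


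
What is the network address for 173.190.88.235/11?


IP:   10101101.10111110.01011000.11101011
Mask: 11111111.11100000.00000000.00000000
AND operation:
Net:  10101101.10100000.00000000.00000000
Network: 173.160.0.0/11


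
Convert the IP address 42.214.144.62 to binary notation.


42 = 00101010
214 = 11010110
144 = 10010000
62 = 00111110
Binary: 00101010.11010110.10010000.00111110


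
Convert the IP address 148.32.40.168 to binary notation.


148 = 10010100
32 = 00100000
40 = 00101000
168 = 10101000
Binary: 10010100.00100000.00101000.10101000


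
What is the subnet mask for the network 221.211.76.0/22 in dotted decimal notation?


/22 means 22 network bits, 10 host bits
Binary: 11111111111111111111110000000000
Mask: 255.255.252.0


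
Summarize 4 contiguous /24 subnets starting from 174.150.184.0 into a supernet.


Original prefix: /24
Number of subnets: 4 = 2^2
New prefix = 24 - 2 = 22
Supernet: 174.150.184.0/22


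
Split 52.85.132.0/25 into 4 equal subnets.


New prefix = 25 + 2 = 27
Each subnet has 32 addresses
  52.85.132.0/27
  52.85.132.32/27
  52.85.132.64/27
  52.85.132.96/27
Subnets: 52.85.132.0/27, 52.85.132.32/27, 52.85.132.64/27, 52.85.132.96/27


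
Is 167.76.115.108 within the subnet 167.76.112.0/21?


Subnet network: 167.76.112.0
Test IP AND mask: 167.76.112.0
Yes, 167.76.115.108 is in 167.76.112.0/21


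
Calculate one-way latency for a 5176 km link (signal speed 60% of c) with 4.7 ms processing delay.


Speed = 0.6 * 3e5 km/s = 180000 km/s
Propagation delay = 5176 / 180000 = 0.0288 s = 28.7556 ms
Processing delay = 4.7 ms
Total one-way latency = 33.4556 ms


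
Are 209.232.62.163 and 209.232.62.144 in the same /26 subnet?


Mask: 255.255.255.192
209.232.62.163 AND mask = 209.232.62.128
209.232.62.144 AND mask = 209.232.62.128
Yes, same subnet (209.232.62.128)


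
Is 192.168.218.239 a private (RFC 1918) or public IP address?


RFC 1918 private ranges:
  10.0.0.0/8 (10.0.0.0 - 10.255.255.255)
  172.16.0.0/12 (172.16.0.0 - 172.31.255.255)
  192.168.0.0/16 (192.168.0.0 - 192.168.255.255)
Private (in 192.168.0.0/16)


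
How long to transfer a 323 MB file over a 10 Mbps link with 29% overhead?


Effective throughput = 10 * (1 - 29/100) = 7.1 Mbps
File size in Mb = 323 * 8 = 2584 Mb
Time = 2584 / 7.1
Time = 363.9437 seconds


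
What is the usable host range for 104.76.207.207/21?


Network: 104.76.200.0
Broadcast: 104.76.207.255
First usable = network + 1
Last usable = broadcast - 1
Range: 104.76.200.1 to 104.76.207.254


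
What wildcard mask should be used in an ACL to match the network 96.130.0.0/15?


Subnet mask: 255.254.0.0
Wildcard = 255.255.255.255 - subnet mask
255 - 255 = 0
255 - 254 = 1
255 - 0 = 255
255 - 0 = 255
Wildcard: 0.1.255.255


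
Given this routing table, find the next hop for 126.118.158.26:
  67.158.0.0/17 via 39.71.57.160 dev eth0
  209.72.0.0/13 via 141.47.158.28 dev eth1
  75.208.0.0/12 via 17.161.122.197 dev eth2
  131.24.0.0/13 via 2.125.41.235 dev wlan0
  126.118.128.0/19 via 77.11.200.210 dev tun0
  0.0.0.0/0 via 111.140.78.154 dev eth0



Longest prefix match for 126.118.158.26:
  /17 67.158.0.0: no
  /13 209.72.0.0: no
  /12 75.208.0.0: no
  /13 131.24.0.0: no
  /19 126.118.128.0: MATCH
  /0 0.0.0.0: MATCH
Selected: next-hop 77.11.200.210 via tun0 (matched /19)


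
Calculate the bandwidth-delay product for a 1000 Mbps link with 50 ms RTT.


BDP = bandwidth * RTT
= 1000 Mbps * 50 ms
= 1000 * 1e6 * 50 / 1000 bits
= 50000000 bits
= 6250000 bytes
= 6103.5156 KB
BDP = 50000000 bits (6250000 bytes)


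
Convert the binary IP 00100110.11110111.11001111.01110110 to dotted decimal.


00100110 = 38
11110111 = 247
11001111 = 207
01110110 = 118
IP: 38.247.207.118


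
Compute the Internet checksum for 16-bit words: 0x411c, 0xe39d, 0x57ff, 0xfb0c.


Sum all words (with carry folding):
+ 0x411c = 0x411c
+ 0xe39d = 0x24ba
+ 0x57ff = 0x7cb9
+ 0xfb0c = 0x77c6
One's complement: ~0x77c6
Checksum = 0x8839


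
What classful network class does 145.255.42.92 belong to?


First octet: 145
Binary: 10010001
10xxxxxx -> Class B (128-191)
Class B, default mask 255.255.0.0 (/16)


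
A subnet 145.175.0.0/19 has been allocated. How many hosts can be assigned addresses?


Host bits = 32 - 19 = 13
Total addresses = 2^13 = 8192
Usable = total - 2 (network and broadcast)
Usable hosts: 8190


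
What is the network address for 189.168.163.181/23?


IP:   10111101.10101000.10100011.10110101
Mask: 11111111.11111111.11111110.00000000
AND operation:
Net:  10111101.10101000.10100010.00000000
Network: 189.168.162.0/23


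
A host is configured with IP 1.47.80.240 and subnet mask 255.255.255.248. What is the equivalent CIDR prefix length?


Binary: 11111111.11111111.11111111.11111000
Count leading 1s
Prefix: /29


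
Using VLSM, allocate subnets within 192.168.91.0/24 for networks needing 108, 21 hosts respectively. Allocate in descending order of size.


108 hosts -> /25 (126 usable): 192.168.91.0/25
21 hosts -> /27 (30 usable): 192.168.91.128/27
Allocation: 192.168.91.0/25 (108 hosts, 126 usable); 192.168.91.128/27 (21 hosts, 30 usable)


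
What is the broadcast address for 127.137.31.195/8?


Network: 127.0.0.0/8
Host bits = 24
Set all host bits to 1:
Broadcast: 127.255.255.255


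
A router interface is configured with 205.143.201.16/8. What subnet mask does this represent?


/8 means 8 network bits, 24 host bits
Binary: 11111111000000000000000000000000
Mask: 255.0.0.0


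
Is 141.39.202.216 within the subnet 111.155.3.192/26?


Subnet network: 111.155.3.192
Test IP AND mask: 141.39.202.192
No, 141.39.202.216 is not in 111.155.3.192/26


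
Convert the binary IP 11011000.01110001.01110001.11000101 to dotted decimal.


11011000 = 216
01110001 = 113
01110001 = 113
11000101 = 197
IP: 216.113.113.197


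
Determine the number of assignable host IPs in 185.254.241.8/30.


Host bits = 32 - 30 = 2
Total addresses = 2^2 = 4
Usable = total - 2 (network and broadcast)
Usable hosts: 2


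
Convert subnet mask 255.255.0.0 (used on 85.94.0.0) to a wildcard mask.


Subnet mask: 255.255.0.0
Wildcard = 255.255.255.255 - subnet mask
255 - 255 = 0
255 - 255 = 0
255 - 0 = 255
255 - 0 = 255
Wildcard: 0.0.255.255


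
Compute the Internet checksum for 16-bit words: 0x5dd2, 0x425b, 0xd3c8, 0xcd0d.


Sum all words (with carry folding):
+ 0x5dd2 = 0x5dd2
+ 0x425b = 0xa02d
+ 0xd3c8 = 0x73f6
+ 0xcd0d = 0x4104
One's complement: ~0x4104
Checksum = 0xbefb


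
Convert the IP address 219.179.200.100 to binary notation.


219 = 11011011
179 = 10110011
200 = 11001000
100 = 01100100
Binary: 11011011.10110011.11001000.01100100


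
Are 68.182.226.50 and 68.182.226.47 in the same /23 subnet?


Mask: 255.255.254.0
68.182.226.50 AND mask = 68.182.226.0
68.182.226.47 AND mask = 68.182.226.0
Yes, same subnet (68.182.226.0)


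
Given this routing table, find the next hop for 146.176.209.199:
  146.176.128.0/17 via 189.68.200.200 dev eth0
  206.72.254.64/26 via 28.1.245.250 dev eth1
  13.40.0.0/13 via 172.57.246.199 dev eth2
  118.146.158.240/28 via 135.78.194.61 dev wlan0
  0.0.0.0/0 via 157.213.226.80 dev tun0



Longest prefix match for 146.176.209.199:
  /17 146.176.128.0: MATCH
  /26 206.72.254.64: no
  /13 13.40.0.0: no
  /28 118.146.158.240: no
  /0 0.0.0.0: MATCH
Selected: next-hop 189.68.200.200 via eth0 (matched /17)


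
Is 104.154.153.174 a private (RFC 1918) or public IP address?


RFC 1918 private ranges:
  10.0.0.0/8 (10.0.0.0 - 10.255.255.255)
  172.16.0.0/12 (172.16.0.0 - 172.31.255.255)
  192.168.0.0/16 (192.168.0.0 - 192.168.255.255)
Public (not in any RFC 1918 range)


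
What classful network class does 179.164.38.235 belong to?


First octet: 179
Binary: 10110011
10xxxxxx -> Class B (128-191)
Class B, default mask 255.255.0.0 (/16)


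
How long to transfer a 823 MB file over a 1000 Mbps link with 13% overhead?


Effective throughput = 1000 * (1 - 13/100) = 870 Mbps
File size in Mb = 823 * 8 = 6584 Mb
Time = 6584 / 870
Time = 7.5678 seconds


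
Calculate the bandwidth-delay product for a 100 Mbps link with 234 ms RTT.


BDP = bandwidth * RTT
= 100 Mbps * 234 ms
= 100 * 1e6 * 234 / 1000 bits
= 23400000 bits
= 2925000 bytes
= 2856.4453 KB
BDP = 23400000 bits (2925000 bytes)


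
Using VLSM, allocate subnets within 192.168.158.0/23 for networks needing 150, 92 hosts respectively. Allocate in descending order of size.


150 hosts -> /24 (254 usable): 192.168.158.0/24
92 hosts -> /25 (126 usable): 192.168.159.0/25
Allocation: 192.168.158.0/24 (150 hosts, 254 usable); 192.168.159.0/25 (92 hosts, 126 usable)


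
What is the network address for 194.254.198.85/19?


IP:   11000010.11111110.11000110.01010101
Mask: 11111111.11111111.11100000.00000000
AND operation:
Net:  11000010.11111110.11000000.00000000
Network: 194.254.192.0/19


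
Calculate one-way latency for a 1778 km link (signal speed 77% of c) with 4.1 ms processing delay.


Speed = 0.77 * 3e5 km/s = 231000 km/s
Propagation delay = 1778 / 231000 = 0.0077 s = 7.697 ms
Processing delay = 4.1 ms
Total one-way latency = 11.797 ms


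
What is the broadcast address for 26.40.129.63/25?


Network: 26.40.129.0/25
Host bits = 7
Set all host bits to 1:
Broadcast: 26.40.129.127


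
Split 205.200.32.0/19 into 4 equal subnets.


New prefix = 19 + 2 = 21
Each subnet has 2048 addresses
  205.200.32.0/21
  205.200.40.0/21
  205.200.48.0/21
  205.200.56.0/21
Subnets: 205.200.32.0/21, 205.200.40.0/21, 205.200.48.0/21, 205.200.56.0/21


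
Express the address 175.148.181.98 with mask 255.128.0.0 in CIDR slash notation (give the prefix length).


Binary: 11111111.10000000.00000000.00000000
Count leading 1s
Prefix: /9


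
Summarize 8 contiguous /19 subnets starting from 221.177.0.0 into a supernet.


Original prefix: /19
Number of subnets: 8 = 2^3
New prefix = 19 - 3 = 16
Supernet: 221.177.0.0/16


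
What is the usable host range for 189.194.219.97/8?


Network: 189.0.0.0
Broadcast: 189.255.255.255
First usable = network + 1
Last usable = broadcast - 1
Range: 189.0.0.1 to 189.255.255.254


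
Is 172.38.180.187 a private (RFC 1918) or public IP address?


RFC 1918 private ranges:
  10.0.0.0/8 (10.0.0.0 - 10.255.255.255)
  172.16.0.0/12 (172.16.0.0 - 172.31.255.255)
  192.168.0.0/16 (192.168.0.0 - 192.168.255.255)
Public (not in any RFC 1918 range)


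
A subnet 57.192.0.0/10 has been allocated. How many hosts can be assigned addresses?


Host bits = 32 - 10 = 22
Total addresses = 2^22 = 4194304
Usable = total - 2 (network and broadcast)
Usable hosts: 4194302


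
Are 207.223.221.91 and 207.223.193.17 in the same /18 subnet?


Mask: 255.255.192.0
207.223.221.91 AND mask = 207.223.192.0
207.223.193.17 AND mask = 207.223.192.0
Yes, same subnet (207.223.192.0)


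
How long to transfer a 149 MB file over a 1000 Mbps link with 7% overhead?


Effective throughput = 1000 * (1 - 7/100) = 930.0 Mbps
File size in Mb = 149 * 8 = 1192 Mb
Time = 1192 / 930.0
Time = 1.2817 seconds


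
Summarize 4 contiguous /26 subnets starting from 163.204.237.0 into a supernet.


Original prefix: /26
Number of subnets: 4 = 2^2
New prefix = 26 - 2 = 24
Supernet: 163.204.237.0/24


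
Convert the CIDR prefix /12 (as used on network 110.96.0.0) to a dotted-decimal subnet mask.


/12 means 12 network bits, 20 host bits
Binary: 11111111111100000000000000000000
Mask: 255.240.0.0


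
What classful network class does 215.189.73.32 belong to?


First octet: 215
Binary: 11010111
110xxxxx -> Class C (192-223)
Class C, default mask 255.255.255.0 (/24)


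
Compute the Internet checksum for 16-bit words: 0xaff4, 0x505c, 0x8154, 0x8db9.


Sum all words (with carry folding):
+ 0xaff4 = 0xaff4
+ 0x505c = 0x0051
+ 0x8154 = 0x81a5
+ 0x8db9 = 0x0f5f
One's complement: ~0x0f5f
Checksum = 0xf0a0


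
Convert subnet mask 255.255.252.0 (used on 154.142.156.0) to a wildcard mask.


Subnet mask: 255.255.252.0
Wildcard = 255.255.255.255 - subnet mask
255 - 255 = 0
255 - 255 = 0
255 - 252 = 3
255 - 0 = 255
Wildcard: 0.0.3.255


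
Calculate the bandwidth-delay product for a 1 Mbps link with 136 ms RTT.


BDP = bandwidth * RTT
= 1 Mbps * 136 ms
= 1 * 1e6 * 136 / 1000 bits
= 136000 bits
= 17000 bytes
= 16.6016 KB
BDP = 136000 bits (17000 bytes)


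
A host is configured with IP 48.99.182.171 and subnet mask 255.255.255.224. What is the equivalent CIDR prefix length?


Binary: 11111111.11111111.11111111.11100000
Count leading 1s
Prefix: /27


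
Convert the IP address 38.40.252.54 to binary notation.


38 = 00100110
40 = 00101000
252 = 11111100
54 = 00110110
Binary: 00100110.00101000.11111100.00110110


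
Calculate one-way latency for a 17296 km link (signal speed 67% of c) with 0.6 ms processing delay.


Speed = 0.67 * 3e5 km/s = 201000 km/s
Propagation delay = 17296 / 201000 = 0.086 s = 86.0498 ms
Processing delay = 0.6 ms
Total one-way latency = 86.6498 ms


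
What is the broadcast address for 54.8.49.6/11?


Network: 54.0.0.0/11
Host bits = 21
Set all host bits to 1:
Broadcast: 54.31.255.255


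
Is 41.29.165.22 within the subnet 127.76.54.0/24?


Subnet network: 127.76.54.0
Test IP AND mask: 41.29.165.0
No, 41.29.165.22 is not in 127.76.54.0/24


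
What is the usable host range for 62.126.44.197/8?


Network: 62.0.0.0
Broadcast: 62.255.255.255
First usable = network + 1
Last usable = broadcast - 1
Range: 62.0.0.1 to 62.255.255.254


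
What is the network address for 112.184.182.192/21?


IP:   01110000.10111000.10110110.11000000
Mask: 11111111.11111111.11111000.00000000
AND operation:
Net:  01110000.10111000.10110000.00000000
Network: 112.184.176.0/21


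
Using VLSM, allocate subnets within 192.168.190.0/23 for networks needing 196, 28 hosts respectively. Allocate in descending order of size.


196 hosts -> /24 (254 usable): 192.168.190.0/24
28 hosts -> /27 (30 usable): 192.168.191.0/27
Allocation: 192.168.190.0/24 (196 hosts, 254 usable); 192.168.191.0/27 (28 hosts, 30 usable)


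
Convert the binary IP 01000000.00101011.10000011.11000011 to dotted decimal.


01000000 = 64
00101011 = 43
10000011 = 131
11000011 = 195
IP: 64.43.131.195


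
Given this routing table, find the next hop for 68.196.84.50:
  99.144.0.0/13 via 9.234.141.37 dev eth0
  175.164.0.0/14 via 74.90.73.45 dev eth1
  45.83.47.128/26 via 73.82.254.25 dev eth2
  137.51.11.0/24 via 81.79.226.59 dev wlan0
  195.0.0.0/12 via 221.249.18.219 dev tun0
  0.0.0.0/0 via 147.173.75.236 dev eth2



Longest prefix match for 68.196.84.50:
  /13 99.144.0.0: no
  /14 175.164.0.0: no
  /26 45.83.47.128: no
  /24 137.51.11.0: no
  /12 195.0.0.0: no
  /0 0.0.0.0: MATCH
Selected: next-hop 147.173.75.236 via eth2 (matched /0)


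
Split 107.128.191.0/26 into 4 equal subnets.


New prefix = 26 + 2 = 28
Each subnet has 16 addresses
  107.128.191.0/28
  107.128.191.16/28
  107.128.191.32/28
  107.128.191.48/28
Subnets: 107.128.191.0/28, 107.128.191.16/28, 107.128.191.32/28, 107.128.191.48/28


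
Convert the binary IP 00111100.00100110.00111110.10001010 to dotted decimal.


00111100 = 60
00100110 = 38
00111110 = 62
10001010 = 138
IP: 60.38.62.138


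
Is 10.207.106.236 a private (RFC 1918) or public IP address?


RFC 1918 private ranges:
  10.0.0.0/8 (10.0.0.0 - 10.255.255.255)
  172.16.0.0/12 (172.16.0.0 - 172.31.255.255)
  192.168.0.0/16 (192.168.0.0 - 192.168.255.255)
Private (in 10.0.0.0/8)


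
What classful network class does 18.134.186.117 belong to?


First octet: 18
Binary: 00010010
0xxxxxxx -> Class A (1-126)
Class A, default mask 255.0.0.0 (/8)


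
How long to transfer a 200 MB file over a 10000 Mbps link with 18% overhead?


Effective throughput = 10000 * (1 - 18/100) = 8200 Mbps
File size in Mb = 200 * 8 = 1600 Mb
Time = 1600 / 8200
Time = 0.1951 seconds


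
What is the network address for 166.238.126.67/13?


IP:   10100110.11101110.01111110.01000011
Mask: 11111111.11111000.00000000.00000000
AND operation:
Net:  10100110.11101000.00000000.00000000
Network: 166.232.0.0/13


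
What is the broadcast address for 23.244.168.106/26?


Network: 23.244.168.64/26
Host bits = 6
Set all host bits to 1:
Broadcast: 23.244.168.127


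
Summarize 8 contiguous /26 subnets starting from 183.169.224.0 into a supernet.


Original prefix: /26
Number of subnets: 8 = 2^3
New prefix = 26 - 3 = 23
Supernet: 183.169.224.0/23


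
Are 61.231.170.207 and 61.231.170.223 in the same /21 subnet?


Mask: 255.255.248.0
61.231.170.207 AND mask = 61.231.168.0
61.231.170.223 AND mask = 61.231.168.0
Yes, same subnet (61.231.168.0)


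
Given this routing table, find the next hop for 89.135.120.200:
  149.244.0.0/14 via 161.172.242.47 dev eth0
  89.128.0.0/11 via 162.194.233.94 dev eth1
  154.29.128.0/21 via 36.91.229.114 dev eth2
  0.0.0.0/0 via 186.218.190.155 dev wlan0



Longest prefix match for 89.135.120.200:
  /14 149.244.0.0: no
  /11 89.128.0.0: MATCH
  /21 154.29.128.0: no
  /0 0.0.0.0: MATCH
Selected: next-hop 162.194.233.94 via eth1 (matched /11)


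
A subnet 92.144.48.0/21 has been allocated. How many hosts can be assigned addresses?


Host bits = 32 - 21 = 11
Total addresses = 2^11 = 2048
Usable = total - 2 (network and broadcast)
Usable hosts: 2046


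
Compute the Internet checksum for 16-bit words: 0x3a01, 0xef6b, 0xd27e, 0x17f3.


Sum all words (with carry folding):
+ 0x3a01 = 0x3a01
+ 0xef6b = 0x296d
+ 0xd27e = 0xfbeb
+ 0x17f3 = 0x13df
One's complement: ~0x13df
Checksum = 0xec20


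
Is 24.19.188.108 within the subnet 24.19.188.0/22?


Subnet network: 24.19.188.0
Test IP AND mask: 24.19.188.0
Yes, 24.19.188.108 is in 24.19.188.0/22


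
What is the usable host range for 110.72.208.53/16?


Network: 110.72.0.0
Broadcast: 110.72.255.255
First usable = network + 1
Last usable = broadcast - 1
Range: 110.72.0.1 to 110.72.255.254


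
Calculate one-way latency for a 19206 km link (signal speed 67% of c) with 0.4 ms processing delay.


Speed = 0.67 * 3e5 km/s = 201000 km/s
Propagation delay = 19206 / 201000 = 0.0956 s = 95.5522 ms
Processing delay = 0.4 ms
Total one-way latency = 95.9522 ms


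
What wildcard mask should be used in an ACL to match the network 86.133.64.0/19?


Subnet mask: 255.255.224.0
Wildcard = 255.255.255.255 - subnet mask
255 - 255 = 0
255 - 255 = 0
255 - 224 = 31
255 - 0 = 255
Wildcard: 0.0.31.255


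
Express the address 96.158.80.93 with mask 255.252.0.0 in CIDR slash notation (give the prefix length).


Binary: 11111111.11111100.00000000.00000000
Count leading 1s
Prefix: /14


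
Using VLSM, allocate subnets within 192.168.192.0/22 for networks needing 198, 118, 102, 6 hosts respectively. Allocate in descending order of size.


198 hosts -> /24 (254 usable): 192.168.192.0/24
118 hosts -> /25 (126 usable): 192.168.193.0/25
102 hosts -> /25 (126 usable): 192.168.193.128/25
6 hosts -> /29 (6 usable): 192.168.194.0/29
Allocation: 192.168.192.0/24 (198 hosts, 254 usable); 192.168.193.0/25 (118 hosts, 126 usable); 192.168.193.128/25 (102 hosts, 126 usable); 192.168.194.0/29 (6 hosts, 6 usable)


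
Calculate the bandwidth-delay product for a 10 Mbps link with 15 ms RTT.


BDP = bandwidth * RTT
= 10 Mbps * 15 ms
= 10 * 1e6 * 15 / 1000 bits
= 150000 bits
= 18750 bytes
= 18.3105 KB
BDP = 150000 bits (18750 bytes)


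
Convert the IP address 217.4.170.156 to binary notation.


217 = 11011001
4 = 00000100
170 = 10101010
156 = 10011100
Binary: 11011001.00000100.10101010.10011100


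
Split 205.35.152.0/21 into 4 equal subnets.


New prefix = 21 + 2 = 23
Each subnet has 512 addresses
  205.35.152.0/23
  205.35.154.0/23
  205.35.156.0/23
  205.35.158.0/23
Subnets: 205.35.152.0/23, 205.35.154.0/23, 205.35.156.0/23, 205.35.158.0/23


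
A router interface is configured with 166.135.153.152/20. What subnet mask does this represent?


/20 means 20 network bits, 12 host bits
Binary: 11111111111111111111000000000000
Mask: 255.255.240.0


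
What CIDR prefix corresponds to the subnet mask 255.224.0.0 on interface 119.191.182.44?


Binary: 11111111.11100000.00000000.00000000
Count leading 1s
Prefix: /11
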